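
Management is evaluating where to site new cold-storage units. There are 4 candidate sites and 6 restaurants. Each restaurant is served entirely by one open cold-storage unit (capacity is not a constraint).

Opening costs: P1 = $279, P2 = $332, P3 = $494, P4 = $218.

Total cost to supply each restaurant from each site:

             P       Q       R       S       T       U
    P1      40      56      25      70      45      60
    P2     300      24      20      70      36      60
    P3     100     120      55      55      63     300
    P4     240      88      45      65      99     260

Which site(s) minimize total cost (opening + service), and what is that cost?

Open P1 only; minimum total cost 575.

For any fixed open set, each restaurant goes to its cheapest open site; total = fixed + service.
{P1}: P→P1 40, Q→P1 56, R→P1 25, S→P1 70, T→P1 45, U→P1 60. Service 296; fixed 279; total 575.
{P1, P4}: service 291 + fixed 497 = 788
{P2}: service 510 + fixed 332 = 842
{P1, P2, P3, P4}: service 235 + fixed 1323 = 1558
No other subset beats 575.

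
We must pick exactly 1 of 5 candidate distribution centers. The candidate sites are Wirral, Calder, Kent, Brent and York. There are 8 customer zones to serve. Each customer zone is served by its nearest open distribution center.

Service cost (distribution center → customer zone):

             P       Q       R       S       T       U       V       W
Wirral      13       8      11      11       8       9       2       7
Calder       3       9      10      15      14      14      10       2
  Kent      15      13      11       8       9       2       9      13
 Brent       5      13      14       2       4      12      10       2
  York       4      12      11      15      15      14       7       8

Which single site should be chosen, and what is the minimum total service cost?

Choose Brent only; total service cost 62.

With exactly 1 open, each customer zone uses its cheapest among the chosen.
{Brent}: P→Brent 5, Q→Brent 13, R→Brent 14, S→Brent 2, T→Brent 4, U→Brent 12, V→Brent 10, W→Brent 2. Service cost 62.
{Wirral}: service cost 69
{Calder}: service cost 77
Among all 5 size-1 choices, {Brent} is lowest.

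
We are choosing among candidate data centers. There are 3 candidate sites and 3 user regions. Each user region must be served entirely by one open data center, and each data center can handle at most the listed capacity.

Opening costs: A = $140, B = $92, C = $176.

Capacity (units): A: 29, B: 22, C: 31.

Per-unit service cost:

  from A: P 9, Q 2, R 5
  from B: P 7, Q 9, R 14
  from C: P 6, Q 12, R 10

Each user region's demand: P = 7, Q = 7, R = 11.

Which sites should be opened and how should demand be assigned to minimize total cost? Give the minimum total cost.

Open {A}: P→A 9·7=63, Q→A 2·7=14, R→A 5·11=55.
Loads: A carries 25/29. Service 132; fixed 140; total 272.
Next best feasible plan costs 350.

Minimum total cost: 272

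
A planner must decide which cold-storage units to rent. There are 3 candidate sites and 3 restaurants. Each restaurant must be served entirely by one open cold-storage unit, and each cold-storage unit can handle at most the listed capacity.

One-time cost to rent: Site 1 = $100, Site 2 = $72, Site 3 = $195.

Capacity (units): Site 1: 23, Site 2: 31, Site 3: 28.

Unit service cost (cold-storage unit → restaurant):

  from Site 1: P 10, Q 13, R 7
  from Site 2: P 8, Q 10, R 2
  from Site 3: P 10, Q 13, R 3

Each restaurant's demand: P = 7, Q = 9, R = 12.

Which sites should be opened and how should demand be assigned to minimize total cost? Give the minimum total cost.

Minimum total cost: 242

Open {Site 2}: P→Site 2 8·7=56, Q→Site 2 10·9=90, R→Site 2 2·12=24.
Loads: Site 2 carries 28/31. Service 170; fixed 72; total 242.
Next best feasible plan costs 342.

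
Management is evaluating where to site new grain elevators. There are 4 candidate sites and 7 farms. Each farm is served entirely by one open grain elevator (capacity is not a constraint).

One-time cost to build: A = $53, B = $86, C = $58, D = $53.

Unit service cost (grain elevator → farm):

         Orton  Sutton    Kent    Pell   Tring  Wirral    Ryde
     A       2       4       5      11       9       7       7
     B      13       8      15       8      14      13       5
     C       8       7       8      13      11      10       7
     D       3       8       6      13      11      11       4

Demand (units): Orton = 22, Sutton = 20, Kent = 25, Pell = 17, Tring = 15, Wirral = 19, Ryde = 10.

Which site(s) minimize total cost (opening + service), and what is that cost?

For any fixed open set, each farm goes to its cheapest open site; total = fixed + service.
{A}: Orton→A 2·22=44, Sutton→A 4·20=80, Kent→A 5·25=125, Pell→A 11·17=187, Tring→A 9·15=135, Wirral→A 7·19=133, Ryde→A 7·10=70. Service 774; fixed 53; total 827.
{A, B}: Orton→A 2·22=44, Sutton→A 4·20=80, Kent→A 5·25=125, Pell→B 8·17=136, Tring→A 9·15=135, Wirral→A 7·19=133, Ryde→B 5·10=50. Service 703; fixed 139; total 842.
{A, D}: service 744 + fixed 106 = 850
{A, B, C, D}: Orton→A 2·22=44, Sutton→A 4·20=80, Kent→A 5·25=125, Pell→B 8·17=136, Tring→A 9·15=135, Wirral→A 7·19=133, Ryde→D 4·10=40. Service 693; fixed 250; total 943.
No other subset beats 827.

Open A only; minimum total cost 827.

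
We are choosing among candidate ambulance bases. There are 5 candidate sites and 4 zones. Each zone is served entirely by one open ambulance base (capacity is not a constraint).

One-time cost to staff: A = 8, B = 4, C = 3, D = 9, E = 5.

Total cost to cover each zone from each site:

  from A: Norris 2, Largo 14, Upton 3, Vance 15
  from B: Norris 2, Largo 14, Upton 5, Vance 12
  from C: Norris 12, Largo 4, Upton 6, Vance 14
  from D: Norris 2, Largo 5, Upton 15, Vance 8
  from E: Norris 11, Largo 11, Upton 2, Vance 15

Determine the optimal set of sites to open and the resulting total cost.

Open B and C; minimum total cost 30.

For any fixed open set, each zone goes to its cheapest open site; total = fixed + service.
{B, C}: Norris→B 2, Largo→C 4, Upton→B 5, Vance→B 12. Service 23; fixed 7; total 30.
{D, E}: service 17 + fixed 14 = 31
{B, C, E}: Norris→B 2, Largo→C 4, Upton→E 2, Vance→B 12. Service 20; fixed 12; total 32.
{A, B, C, D, E}: service 16 + fixed 29 = 45
No other subset beats 30.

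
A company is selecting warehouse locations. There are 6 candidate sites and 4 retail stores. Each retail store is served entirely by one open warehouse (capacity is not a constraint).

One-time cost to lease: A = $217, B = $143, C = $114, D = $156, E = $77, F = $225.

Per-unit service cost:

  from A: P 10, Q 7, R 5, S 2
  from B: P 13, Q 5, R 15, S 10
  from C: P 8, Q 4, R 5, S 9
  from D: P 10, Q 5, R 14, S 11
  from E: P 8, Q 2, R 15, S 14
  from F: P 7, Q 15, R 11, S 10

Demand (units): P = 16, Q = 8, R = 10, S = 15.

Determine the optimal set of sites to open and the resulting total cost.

For any fixed open set, each retail store goes to its cheapest open site; total = fixed + service.
{C}: P→C 8·16=128, Q→C 4·8=32, R→C 5·10=50, S→C 9·15=135. Service 345; fixed 114; total 459.
{A}: service 296 + fixed 217 = 513
{A, E}: P→E 8·16=128, Q→E 2·8=16, R→A 5·10=50, S→A 2·15=30. Service 224; fixed 294; total 518.
{A, B, C, D, E, F}: P→F 7·16=112, Q→E 2·8=16, R→A 5·10=50, S→A 2·15=30. Service 208; fixed 932; total 1140.
No other subset beats 459.

Open C only; minimum total cost 459.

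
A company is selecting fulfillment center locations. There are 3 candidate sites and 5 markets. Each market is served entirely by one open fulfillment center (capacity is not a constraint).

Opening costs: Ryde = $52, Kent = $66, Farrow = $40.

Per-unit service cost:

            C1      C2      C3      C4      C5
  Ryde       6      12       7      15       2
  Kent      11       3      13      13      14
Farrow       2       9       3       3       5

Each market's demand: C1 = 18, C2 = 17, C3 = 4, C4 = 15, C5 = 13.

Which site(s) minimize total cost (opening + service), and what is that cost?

Open Kent and Farrow; minimum total cost 315.

For any fixed open set, each market goes to its cheapest open site; total = fixed + service.
{Kent, Farrow}: C1→Farrow 2·18=36, C2→Kent 3·17=51, C3→Farrow 3·4=12, C4→Farrow 3·15=45, C5→Farrow 5·13=65. Service 209; fixed 106; total 315.
{Ryde, Kent, Farrow}: service 170 + fixed 158 = 328
{Farrow}: C1→Farrow 2·18=36, C2→Farrow 9·17=153, C3→Farrow 3·4=12, C4→Farrow 3·15=45, C5→Farrow 5·13=65. Service 311; fixed 40; total 351.
(All 7 nonempty subsets were checked; Kent and Farrow is lowest.)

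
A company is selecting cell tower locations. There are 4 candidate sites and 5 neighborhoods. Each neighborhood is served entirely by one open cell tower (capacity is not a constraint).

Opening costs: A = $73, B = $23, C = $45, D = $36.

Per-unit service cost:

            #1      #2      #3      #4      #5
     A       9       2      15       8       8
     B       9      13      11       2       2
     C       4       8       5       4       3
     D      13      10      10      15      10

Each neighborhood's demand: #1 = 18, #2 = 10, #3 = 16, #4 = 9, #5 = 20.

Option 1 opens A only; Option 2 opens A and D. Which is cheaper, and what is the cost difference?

Option 2 is cheaper by 44.

Option 1: {A}: #1→A 9·18=162, #2→A 2·10=20, #3→A 15·16=240, #4→A 8·9=72, #5→A 8·20=160. Service 654; fixed 73; total 727.
Option 2: {A, D}: #1→A 9·18=162, #2→A 2·10=20, #3→D 10·16=160, #4→A 8·9=72, #5→A 8·20=160. Service 574; fixed 109; total 683.
Difference: |727 − 683| = 44.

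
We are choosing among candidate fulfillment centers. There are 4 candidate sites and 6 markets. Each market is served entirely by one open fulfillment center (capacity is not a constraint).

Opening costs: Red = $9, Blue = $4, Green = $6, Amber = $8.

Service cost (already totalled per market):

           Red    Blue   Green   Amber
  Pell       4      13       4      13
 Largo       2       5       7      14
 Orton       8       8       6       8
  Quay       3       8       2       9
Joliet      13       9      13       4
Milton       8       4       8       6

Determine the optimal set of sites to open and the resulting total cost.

For any fixed open set, each market goes to its cheapest open site; total = fixed + service.
{Blue, Green}: Pell→Green 4, Largo→Blue 5, Orton→Green 6, Quay→Green 2, Joliet→Blue 9, Milton→Blue 4. Service 30; fixed 10; total 40.
{Red, Blue}: Pell→Red 4, Largo→Red 2, Orton→Red 8, Quay→Red 3, Joliet→Blue 9, Milton→Blue 4. Service 30; fixed 13; total 43.
{Blue, Green, Amber}: Pell→Green 4, Largo→Blue 5, Orton→Green 6, Quay→Green 2, Joliet→Amber 4, Milton→Blue 4. Service 25; fixed 18; total 43.
{Red, Blue, Green, Amber}: Pell→Red 4, Largo→Red 2, Orton→Green 6, Quay→Green 2, Joliet→Amber 4, Milton→Blue 4. Service 22; fixed 27; total 49.
No other subset beats 40.

Open Blue and Green; minimum total cost 40.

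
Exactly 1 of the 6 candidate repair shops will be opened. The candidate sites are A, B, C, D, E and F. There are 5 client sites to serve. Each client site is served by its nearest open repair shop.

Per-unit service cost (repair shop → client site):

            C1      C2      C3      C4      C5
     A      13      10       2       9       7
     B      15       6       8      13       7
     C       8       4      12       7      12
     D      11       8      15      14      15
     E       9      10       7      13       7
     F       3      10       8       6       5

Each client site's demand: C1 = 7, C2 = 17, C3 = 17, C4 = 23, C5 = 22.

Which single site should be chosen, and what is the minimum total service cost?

With exactly 1 open, each client site uses its cheapest among the chosen.
{F}: C1→F 3·7=21, C2→F 10·17=170, C3→F 8·17=136, C4→F 6·23=138, C5→F 5·22=110. Service cost 575.
{A}: service cost 656
{C}: service cost 753
Among all 6 size-1 choices, {F} is lowest.

Choose F only; total service cost 575.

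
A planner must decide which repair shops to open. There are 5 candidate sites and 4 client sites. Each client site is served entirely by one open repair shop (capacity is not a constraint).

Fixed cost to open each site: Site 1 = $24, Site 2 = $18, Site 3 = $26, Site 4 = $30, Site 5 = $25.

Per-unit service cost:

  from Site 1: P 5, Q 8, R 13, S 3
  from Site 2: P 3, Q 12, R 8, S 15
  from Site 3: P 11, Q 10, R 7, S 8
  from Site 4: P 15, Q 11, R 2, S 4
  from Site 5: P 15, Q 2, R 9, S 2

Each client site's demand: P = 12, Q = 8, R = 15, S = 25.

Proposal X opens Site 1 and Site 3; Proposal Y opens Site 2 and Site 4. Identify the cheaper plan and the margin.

Proposal Y is cheaper by 52.

Proposal X: {Site 1, Site 3}: P→Site 1 5·12=60, Q→Site 1 8·8=64, R→Site 3 7·15=105, S→Site 1 3·25=75. Service 304; fixed 50; total 354.
Proposal Y: {Site 2, Site 4}: P→Site 2 3·12=36, Q→Site 4 11·8=88, R→Site 4 2·15=30, S→Site 4 4·25=100. Service 254; fixed 48; total 302.
Difference: |354 − 302| = 52.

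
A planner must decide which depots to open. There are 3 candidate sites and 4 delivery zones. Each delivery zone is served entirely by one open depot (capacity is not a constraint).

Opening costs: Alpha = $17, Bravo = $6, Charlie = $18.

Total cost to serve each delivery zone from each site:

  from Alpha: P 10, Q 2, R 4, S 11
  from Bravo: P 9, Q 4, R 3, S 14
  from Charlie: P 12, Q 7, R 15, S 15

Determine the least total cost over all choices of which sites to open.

Minimum total cost: 36

For any fixed open set, each delivery zone goes to its cheapest open site; total = fixed + service.
{Bravo}: P→Bravo 9, Q→Bravo 4, R→Bravo 3, S→Bravo 14. Service 30; fixed 6; total 36.
{Alpha}: P→Alpha 10, Q→Alpha 2, R→Alpha 4, S→Alpha 11. Service 27; fixed 17; total 44.
{Alpha, Bravo}: service 25 + fixed 23 = 48
{Alpha, Bravo, Charlie}: service 25 + fixed 41 = 66
No other subset beats 36.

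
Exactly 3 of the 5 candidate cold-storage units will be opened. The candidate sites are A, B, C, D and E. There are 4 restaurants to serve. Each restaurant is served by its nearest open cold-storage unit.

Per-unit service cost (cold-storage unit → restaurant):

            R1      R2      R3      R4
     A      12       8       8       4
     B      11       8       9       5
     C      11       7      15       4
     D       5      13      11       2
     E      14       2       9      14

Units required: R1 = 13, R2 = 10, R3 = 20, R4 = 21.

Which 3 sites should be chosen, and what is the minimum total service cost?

Choose A, D and E; total service cost 287.

With exactly 3 open, each restaurant uses its cheapest among the chosen.
{A, D, E}: R1→D 5·13=65, R2→E 2·10=20, R3→A 8·20=160, R4→D 2·21=42. Service cost 287.
{B, D, E}: service cost 307
{C, D, E}: service cost 307
Among all 10 size-3 choices, {A, D, E} is lowest.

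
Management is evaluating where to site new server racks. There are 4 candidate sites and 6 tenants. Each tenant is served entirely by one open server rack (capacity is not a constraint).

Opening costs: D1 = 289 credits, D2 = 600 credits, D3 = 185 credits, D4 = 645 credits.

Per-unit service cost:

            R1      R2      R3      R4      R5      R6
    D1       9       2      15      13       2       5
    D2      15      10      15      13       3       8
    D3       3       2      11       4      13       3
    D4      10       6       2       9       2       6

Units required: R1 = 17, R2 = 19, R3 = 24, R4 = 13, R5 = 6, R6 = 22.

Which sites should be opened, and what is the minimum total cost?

Open D3 only; minimum total cost 734.

For any fixed open set, each tenant goes to its cheapest open site; total = fixed + service.
{D3}: R1→D3 3·17=51, R2→D3 2·19=38, R3→D3 11·24=264, R4→D3 4·13=52, R5→D3 13·6=78, R6→D3 3·22=66. Service 549; fixed 185; total 734.
{D1, D3}: service 483 + fixed 474 = 957
{D3, D4}: service 267 + fixed 830 = 1097
{D1, D2, D3, D4}: service 267 + fixed 1719 = 1986
No other subset beats 734.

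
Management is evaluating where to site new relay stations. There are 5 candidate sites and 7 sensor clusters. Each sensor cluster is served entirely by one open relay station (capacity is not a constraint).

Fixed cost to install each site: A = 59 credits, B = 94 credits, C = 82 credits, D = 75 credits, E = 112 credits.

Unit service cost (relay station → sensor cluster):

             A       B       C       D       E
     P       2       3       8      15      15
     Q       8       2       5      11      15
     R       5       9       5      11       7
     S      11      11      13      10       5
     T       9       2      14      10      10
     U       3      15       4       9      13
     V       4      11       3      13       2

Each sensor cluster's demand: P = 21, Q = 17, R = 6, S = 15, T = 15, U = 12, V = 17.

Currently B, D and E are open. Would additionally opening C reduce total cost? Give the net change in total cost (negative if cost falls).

No — net change +10 (cost rises by 10).

Current service cost with {B, D, E}: 386.
Adding C: each sensor cluster re-picks its cheapest; new service cost 314, saving 72.
Extra fixed cost: 82. Net change = 82 − 72 = 10.
(Totals: 667 → 677.)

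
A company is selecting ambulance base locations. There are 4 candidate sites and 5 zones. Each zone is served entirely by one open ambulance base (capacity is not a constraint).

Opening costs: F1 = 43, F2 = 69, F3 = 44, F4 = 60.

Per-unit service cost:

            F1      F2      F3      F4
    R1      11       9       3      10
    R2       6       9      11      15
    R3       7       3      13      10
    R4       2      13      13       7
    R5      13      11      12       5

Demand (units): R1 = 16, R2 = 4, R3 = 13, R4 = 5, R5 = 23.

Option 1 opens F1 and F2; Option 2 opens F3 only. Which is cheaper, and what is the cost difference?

Option 1: {F1, F2}: R1→F2 9·16=144, R2→F1 6·4=24, R3→F2 3·13=39, R4→F1 2·5=10, R5→F2 11·23=253. Service 470; fixed 112; total 582.
Option 2: {F3}: R1→F3 3·16=48, R2→F3 11·4=44, R3→F3 13·13=169, R4→F3 13·5=65, R5→F3 12·23=276. Service 602; fixed 44; total 646.
Difference: |582 − 646| = 64.

Option 1 is cheaper by 64.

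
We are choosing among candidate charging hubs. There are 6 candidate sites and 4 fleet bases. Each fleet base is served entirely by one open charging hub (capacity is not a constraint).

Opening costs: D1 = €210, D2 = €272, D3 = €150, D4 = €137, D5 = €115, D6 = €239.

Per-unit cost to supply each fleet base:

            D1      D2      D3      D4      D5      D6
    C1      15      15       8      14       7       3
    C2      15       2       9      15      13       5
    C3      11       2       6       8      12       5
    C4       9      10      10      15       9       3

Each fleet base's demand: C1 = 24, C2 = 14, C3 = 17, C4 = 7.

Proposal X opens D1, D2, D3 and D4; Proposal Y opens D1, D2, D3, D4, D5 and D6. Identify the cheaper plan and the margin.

Proposal X: {D1, D2, D3, D4}: C1→D3 8·24=192, C2→D2 2·14=28, C3→D2 2·17=34, C4→D1 9·7=63. Service 317; fixed 769; total 1086.
Proposal Y: {D1, D2, D3, D4, D5, D6}: C1→D6 3·24=72, C2→D2 2·14=28, C3→D2 2·17=34, C4→D6 3·7=21. Service 155; fixed 1123; total 1278.
Difference: |1086 − 1278| = 192.

Proposal X is cheaper by 192.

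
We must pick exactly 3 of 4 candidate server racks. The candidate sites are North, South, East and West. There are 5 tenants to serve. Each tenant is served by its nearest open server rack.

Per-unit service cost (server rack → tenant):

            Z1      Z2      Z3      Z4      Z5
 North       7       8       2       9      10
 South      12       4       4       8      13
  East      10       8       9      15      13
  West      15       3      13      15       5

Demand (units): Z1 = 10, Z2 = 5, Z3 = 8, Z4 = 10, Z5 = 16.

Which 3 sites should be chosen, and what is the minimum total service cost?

With exactly 3 open, each tenant uses its cheapest among the chosen.
{North, South, West}: Z1→North 7·10=70, Z2→West 3·5=15, Z3→North 2·8=16, Z4→South 8·10=80, Z5→West 5·16=80. Service cost 261.
{North, East, West}: service cost 271
{South, East, West}: service cost 307
Among all 4 size-3 choices, {North, South, West} is lowest.

Choose North, South and West; total service cost 261.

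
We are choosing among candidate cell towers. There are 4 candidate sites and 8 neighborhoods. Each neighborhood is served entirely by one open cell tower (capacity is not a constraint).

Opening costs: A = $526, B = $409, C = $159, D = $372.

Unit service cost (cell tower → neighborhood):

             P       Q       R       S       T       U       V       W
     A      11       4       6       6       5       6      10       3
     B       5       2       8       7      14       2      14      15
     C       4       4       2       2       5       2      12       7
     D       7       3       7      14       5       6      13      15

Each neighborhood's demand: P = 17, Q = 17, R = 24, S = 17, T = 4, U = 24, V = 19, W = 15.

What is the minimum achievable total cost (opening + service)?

Minimum total cost: 778

For any fixed open set, each neighborhood goes to its cheapest open site; total = fixed + service.
{C}: P→C 4·17=68, Q→C 4·17=68, R→C 2·24=48, S→C 2·17=34, T→C 5·4=20, U→C 2·24=48, V→C 12·19=228, W→C 7·15=105. Service 619; fixed 159; total 778.
{C, D}: service 602 + fixed 531 = 1133
{B, C}: service 585 + fixed 568 = 1153
{A, B, C, D}: P→C 4·17=68, Q→B 2·17=34, R→C 2·24=48, S→C 2·17=34, T→A 5·4=20, U→B 2·24=48, V→A 10·19=190, W→A 3·15=45. Service 487; fixed 1466; total 1953.
No other subset beats 778.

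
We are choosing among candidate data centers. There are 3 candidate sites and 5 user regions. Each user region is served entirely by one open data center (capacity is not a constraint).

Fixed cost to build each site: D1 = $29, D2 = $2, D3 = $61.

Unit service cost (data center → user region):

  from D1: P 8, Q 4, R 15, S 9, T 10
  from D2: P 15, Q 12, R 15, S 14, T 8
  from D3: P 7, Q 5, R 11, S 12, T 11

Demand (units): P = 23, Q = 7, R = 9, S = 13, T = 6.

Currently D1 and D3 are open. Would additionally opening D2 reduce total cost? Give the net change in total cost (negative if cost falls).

Yes — net change −10 (cost falls by 10).

Current service cost with {D1, D3}: 465.
Adding D2: each user region re-picks its cheapest; new service cost 453, saving 12.
Extra fixed cost: 2. Net change = 2 − 12 = -10.
(Totals: 555 → 545.)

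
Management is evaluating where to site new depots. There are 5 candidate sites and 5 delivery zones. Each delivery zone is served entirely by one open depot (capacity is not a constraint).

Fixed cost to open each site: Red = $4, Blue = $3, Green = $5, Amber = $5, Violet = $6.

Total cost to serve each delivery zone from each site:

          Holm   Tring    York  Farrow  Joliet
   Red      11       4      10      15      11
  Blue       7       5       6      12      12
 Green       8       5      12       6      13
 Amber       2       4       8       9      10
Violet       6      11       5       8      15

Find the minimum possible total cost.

Minimum total cost: 38

For any fixed open set, each delivery zone goes to its cheapest open site; total = fixed + service.
{Amber}: Holm→Amber 2, Tring→Amber 4, York→Amber 8, Farrow→Amber 9, Joliet→Amber 10. Service 33; fixed 5; total 38.
{Blue, Amber}: service 31 + fixed 8 = 39
{Green, Amber}: Holm→Amber 2, Tring→Amber 4, York→Amber 8, Farrow→Green 6, Joliet→Amber 10. Service 30; fixed 10; total 40.
{Red, Blue, Green, Amber, Violet}: service 27 + fixed 23 = 50
No other subset beats 38.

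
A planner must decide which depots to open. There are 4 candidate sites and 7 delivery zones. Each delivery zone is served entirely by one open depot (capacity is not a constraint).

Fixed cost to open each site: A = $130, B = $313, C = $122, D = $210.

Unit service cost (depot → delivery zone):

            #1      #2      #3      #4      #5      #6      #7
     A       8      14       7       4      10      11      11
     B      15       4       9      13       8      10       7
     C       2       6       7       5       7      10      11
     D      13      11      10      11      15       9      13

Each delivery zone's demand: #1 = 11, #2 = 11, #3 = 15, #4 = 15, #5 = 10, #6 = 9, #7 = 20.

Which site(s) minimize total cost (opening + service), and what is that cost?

For any fixed open set, each delivery zone goes to its cheapest open site; total = fixed + service.
{C}: #1→C 2·11=22, #2→C 6·11=66, #3→C 7·15=105, #4→C 5·15=75, #5→C 7·10=70, #6→C 10·9=90, #7→C 11·20=220. Service 648; fixed 122; total 770.
{A, C}: service 633 + fixed 252 = 885
{A}: service 826 + fixed 130 = 956
{A, B, C, D}: #1→C 2·11=22, #2→B 4·11=44, #3→A 7·15=105, #4→A 4·15=60, #5→C 7·10=70, #6→D 9·9=81, #7→B 7·20=140. Service 522; fixed 775; total 1297.
No other subset beats 770.

Open C only; minimum total cost 770.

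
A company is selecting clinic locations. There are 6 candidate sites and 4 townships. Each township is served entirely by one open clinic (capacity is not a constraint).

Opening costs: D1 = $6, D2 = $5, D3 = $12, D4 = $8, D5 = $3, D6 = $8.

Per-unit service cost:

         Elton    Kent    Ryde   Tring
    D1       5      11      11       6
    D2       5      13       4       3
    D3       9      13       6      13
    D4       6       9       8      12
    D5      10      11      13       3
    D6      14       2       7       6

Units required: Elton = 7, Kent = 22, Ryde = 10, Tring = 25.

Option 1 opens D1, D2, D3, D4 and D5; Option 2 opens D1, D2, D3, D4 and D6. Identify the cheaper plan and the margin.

Option 2 is cheaper by 149.

Option 1: {D1, D2, D3, D4, D5}: Elton→D1 5·7=35, Kent→D4 9·22=198, Ryde→D2 4·10=40, Tring→D2 3·25=75. Service 348; fixed 34; total 382.
Option 2: {D1, D2, D3, D4, D6}: Elton→D1 5·7=35, Kent→D6 2·22=44, Ryde→D2 4·10=40, Tring→D2 3·25=75. Service 194; fixed 39; total 233.
Difference: |382 − 233| = 149.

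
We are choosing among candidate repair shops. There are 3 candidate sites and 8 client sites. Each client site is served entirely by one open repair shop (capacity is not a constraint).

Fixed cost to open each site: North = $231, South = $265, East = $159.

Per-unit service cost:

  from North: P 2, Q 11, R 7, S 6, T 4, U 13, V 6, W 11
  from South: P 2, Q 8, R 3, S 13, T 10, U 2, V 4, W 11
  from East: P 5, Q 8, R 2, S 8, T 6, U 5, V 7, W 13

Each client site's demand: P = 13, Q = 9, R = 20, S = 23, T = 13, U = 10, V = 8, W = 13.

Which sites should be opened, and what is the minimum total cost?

For any fixed open set, each client site goes to its cheapest open site; total = fixed + service.
{East}: P→East 5·13=65, Q→East 8·9=72, R→East 2·20=40, S→East 8·23=184, T→East 6·13=78, U→East 5·10=50, V→East 7·8=56, W→East 13·13=169. Service 714; fixed 159; total 873.
{North, East}: service 569 + fixed 390 = 959
{North}: service 776 + fixed 231 = 1007
{North, South, East}: service 523 + fixed 655 = 1178
No other subset beats 873.

Open East only; minimum total cost 873.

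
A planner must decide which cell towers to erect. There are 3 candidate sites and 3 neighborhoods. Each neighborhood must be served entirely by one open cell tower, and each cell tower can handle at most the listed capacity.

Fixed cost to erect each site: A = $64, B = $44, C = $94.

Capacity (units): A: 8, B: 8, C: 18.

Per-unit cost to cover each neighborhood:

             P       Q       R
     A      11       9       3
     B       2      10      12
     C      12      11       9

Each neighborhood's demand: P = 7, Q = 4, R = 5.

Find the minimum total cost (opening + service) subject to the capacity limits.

Open {B, C}: P→B 2·7=14, Q→C 11·4=44, R→C 9·5=45.
Loads: B carries 7/8, C carries 9/18. Service 103; fixed 138; total 241.
Next best feasible plan costs 267.

Minimum total cost: 241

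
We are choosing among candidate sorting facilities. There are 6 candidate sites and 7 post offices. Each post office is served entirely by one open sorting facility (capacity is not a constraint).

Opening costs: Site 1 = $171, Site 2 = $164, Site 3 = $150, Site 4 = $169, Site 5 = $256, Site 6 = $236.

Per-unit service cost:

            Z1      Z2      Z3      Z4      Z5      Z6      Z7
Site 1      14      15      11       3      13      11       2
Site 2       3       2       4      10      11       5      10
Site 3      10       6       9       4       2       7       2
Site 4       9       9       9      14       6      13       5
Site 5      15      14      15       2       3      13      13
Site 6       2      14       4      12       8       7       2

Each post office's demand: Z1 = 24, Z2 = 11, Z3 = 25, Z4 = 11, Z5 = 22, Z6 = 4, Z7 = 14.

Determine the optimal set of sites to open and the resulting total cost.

Open Site 2 and Site 3; minimum total cost 644.

For any fixed open set, each post office goes to its cheapest open site; total = fixed + service.
{Site 2, Site 3}: Z1→Site 2 3·24=72, Z2→Site 2 2·11=22, Z3→Site 2 4·25=100, Z4→Site 3 4·11=44, Z5→Site 3 2·22=44, Z6→Site 2 5·4=20, Z7→Site 3 2·14=28. Service 330; fixed 314; total 644.
{Site 3, Site 6}: Z1→Site 6 2·24=48, Z2→Site 3 6·11=66, Z3→Site 6 4·25=100, Z4→Site 3 4·11=44, Z5→Site 3 2·22=44, Z6→Site 3 7·4=28, Z7→Site 3 2·14=28. Service 358; fixed 386; total 744.
{Site 1, Site 2, Site 3}: Z1→Site 2 3·24=72, Z2→Site 2 2·11=22, Z3→Site 2 4·25=100, Z4→Site 1 3·11=33, Z5→Site 3 2·22=44, Z6→Site 2 5·4=20, Z7→Site 1 2·14=28. Service 319; fixed 485; total 804.
{Site 1, Site 2, Site 3, Site 4, Site 5, Site 6}: service 284 + fixed 1146 = 1430
No other subset beats 644.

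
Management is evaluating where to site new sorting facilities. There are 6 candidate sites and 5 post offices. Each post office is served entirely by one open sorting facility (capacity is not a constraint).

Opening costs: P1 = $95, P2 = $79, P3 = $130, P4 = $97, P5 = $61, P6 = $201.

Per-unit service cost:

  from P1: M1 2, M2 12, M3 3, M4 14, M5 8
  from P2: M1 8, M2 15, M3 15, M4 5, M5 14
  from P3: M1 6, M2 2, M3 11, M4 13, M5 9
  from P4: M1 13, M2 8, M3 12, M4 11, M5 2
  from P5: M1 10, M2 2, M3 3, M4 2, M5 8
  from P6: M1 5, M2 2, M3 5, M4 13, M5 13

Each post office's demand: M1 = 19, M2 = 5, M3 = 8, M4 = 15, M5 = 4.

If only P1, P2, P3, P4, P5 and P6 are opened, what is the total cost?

Total cost: 773

Each post office is assigned to its cheapest site among the open ones.
{P1, P2, P3, P4, P5, P6}: M1→P1 2·19=38, M2→P3 2·5=10, M3→P1 3·8=24, M4→P5 2·15=30, M5→P4 2·4=8. Service 110; fixed 663; total 773.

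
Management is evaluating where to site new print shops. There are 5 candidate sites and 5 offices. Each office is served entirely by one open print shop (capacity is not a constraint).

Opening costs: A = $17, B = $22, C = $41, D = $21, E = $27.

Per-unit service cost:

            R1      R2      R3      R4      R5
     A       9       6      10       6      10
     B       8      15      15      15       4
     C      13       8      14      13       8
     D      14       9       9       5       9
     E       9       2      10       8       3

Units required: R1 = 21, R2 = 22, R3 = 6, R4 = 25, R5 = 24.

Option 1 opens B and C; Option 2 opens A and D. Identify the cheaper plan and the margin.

Option 2 is cheaper by 158.

Option 1: {B, C}: R1→B 8·21=168, R2→C 8·22=176, R3→C 14·6=84, R4→C 13·25=325, R5→B 4·24=96. Service 849; fixed 63; total 912.
Option 2: {A, D}: R1→A 9·21=189, R2→A 6·22=132, R3→D 9·6=54, R4→D 5·25=125, R5→D 9·24=216. Service 716; fixed 38; total 754.
Difference: |912 − 754| = 158.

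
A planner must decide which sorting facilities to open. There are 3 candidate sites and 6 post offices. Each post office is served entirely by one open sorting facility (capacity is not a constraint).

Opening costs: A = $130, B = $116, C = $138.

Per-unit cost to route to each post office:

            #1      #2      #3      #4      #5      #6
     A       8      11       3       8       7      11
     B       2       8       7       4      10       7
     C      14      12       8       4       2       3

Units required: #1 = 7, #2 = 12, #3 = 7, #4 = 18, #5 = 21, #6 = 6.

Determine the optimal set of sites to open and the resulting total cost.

For any fixed open set, each post office goes to its cheapest open site; total = fixed + service.
{B, C}: #1→B 2·7=14, #2→B 8·12=96, #3→B 7·7=49, #4→B 4·18=72, #5→C 2·21=42, #6→C 3·6=18. Service 291; fixed 254; total 545.
{C}: service 430 + fixed 138 = 568
{B}: service 483 + fixed 116 = 599
{A, B, C}: #1→B 2·7=14, #2→B 8·12=96, #3→A 3·7=21, #4→B 4·18=72, #5→C 2·21=42, #6→C 3·6=18. Service 263; fixed 384; total 647.
No other subset beats 545.

Open B and C; minimum total cost 545.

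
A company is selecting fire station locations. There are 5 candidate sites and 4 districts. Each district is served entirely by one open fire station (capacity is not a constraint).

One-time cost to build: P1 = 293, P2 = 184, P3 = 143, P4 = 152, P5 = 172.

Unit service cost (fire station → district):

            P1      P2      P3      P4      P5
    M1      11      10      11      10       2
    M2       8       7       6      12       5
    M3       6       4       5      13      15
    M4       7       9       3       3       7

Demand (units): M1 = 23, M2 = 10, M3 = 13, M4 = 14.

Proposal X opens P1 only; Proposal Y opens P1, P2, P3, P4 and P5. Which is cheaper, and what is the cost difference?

Proposal X is cheaper by 332.

Proposal X: {P1}: M1→P1 11·23=253, M2→P1 8·10=80, M3→P1 6·13=78, M4→P1 7·14=98. Service 509; fixed 293; total 802.
Proposal Y: {P1, P2, P3, P4, P5}: M1→P5 2·23=46, M2→P5 5·10=50, M3→P2 4·13=52, M4→P3 3·14=42. Service 190; fixed 944; total 1134.
Difference: |802 − 1134| = 332.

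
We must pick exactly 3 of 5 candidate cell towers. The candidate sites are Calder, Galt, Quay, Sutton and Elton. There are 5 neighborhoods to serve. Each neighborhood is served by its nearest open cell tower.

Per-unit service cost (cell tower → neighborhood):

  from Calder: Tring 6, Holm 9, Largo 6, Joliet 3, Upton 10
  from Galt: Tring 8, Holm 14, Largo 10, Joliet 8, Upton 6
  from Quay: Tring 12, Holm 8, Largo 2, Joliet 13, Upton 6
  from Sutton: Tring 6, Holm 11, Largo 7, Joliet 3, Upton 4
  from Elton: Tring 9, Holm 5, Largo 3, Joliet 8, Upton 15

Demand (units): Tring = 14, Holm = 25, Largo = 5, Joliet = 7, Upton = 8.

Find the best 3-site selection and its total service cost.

Choose Quay, Sutton and Elton; total service cost 272.

With exactly 3 open, each neighborhood uses its cheapest among the chosen.
{Quay, Sutton, Elton}: Tring→Sutton 6·14=84, Holm→Elton 5·25=125, Largo→Quay 2·5=10, Joliet→Sutton 3·7=21, Upton→Sutton 4·8=32. Service cost 272.
{Calder, Sutton, Elton}: service cost 277
{Galt, Sutton, Elton}: service cost 277
Among all 10 size-3 choices, {Quay, Sutton, Elton} is lowest.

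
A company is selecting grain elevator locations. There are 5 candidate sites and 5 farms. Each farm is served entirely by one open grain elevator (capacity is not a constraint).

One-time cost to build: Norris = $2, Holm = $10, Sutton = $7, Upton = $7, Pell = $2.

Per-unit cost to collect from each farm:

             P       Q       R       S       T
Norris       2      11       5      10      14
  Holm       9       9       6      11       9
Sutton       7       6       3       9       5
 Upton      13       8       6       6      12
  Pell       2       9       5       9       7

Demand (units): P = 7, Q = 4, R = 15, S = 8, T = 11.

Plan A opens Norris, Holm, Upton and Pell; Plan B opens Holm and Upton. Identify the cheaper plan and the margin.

Plan A: {Norris, Holm, Upton, Pell}: P→Norris 2·7=14, Q→Upton 8·4=32, R→Norris 5·15=75, S→Upton 6·8=48, T→Pell 7·11=77. Service 246; fixed 21; total 267.
Plan B: {Holm, Upton}: P→Holm 9·7=63, Q→Upton 8·4=32, R→Holm 6·15=90, S→Upton 6·8=48, T→Holm 9·11=99. Service 332; fixed 17; total 349.
Difference: |267 − 349| = 82.

Plan A is cheaper by 82.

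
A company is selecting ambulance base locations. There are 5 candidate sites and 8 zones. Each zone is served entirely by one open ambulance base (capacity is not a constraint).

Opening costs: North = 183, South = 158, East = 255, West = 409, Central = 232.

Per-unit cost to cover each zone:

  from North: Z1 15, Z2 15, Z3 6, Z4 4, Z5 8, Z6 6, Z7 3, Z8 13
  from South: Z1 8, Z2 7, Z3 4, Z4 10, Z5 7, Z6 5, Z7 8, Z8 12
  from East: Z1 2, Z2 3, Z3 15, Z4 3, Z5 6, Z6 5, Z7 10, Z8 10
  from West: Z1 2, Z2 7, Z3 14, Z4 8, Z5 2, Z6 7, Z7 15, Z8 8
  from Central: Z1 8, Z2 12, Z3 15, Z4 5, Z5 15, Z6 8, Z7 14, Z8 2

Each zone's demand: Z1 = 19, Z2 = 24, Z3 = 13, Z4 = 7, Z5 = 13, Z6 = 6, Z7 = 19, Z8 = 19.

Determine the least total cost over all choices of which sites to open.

Minimum total cost: 1002

For any fixed open set, each zone goes to its cheapest open site; total = fixed + service.
{North, East}: Z1→East 2·19=38, Z2→East 3·24=72, Z3→North 6·13=78, Z4→East 3·7=21, Z5→East 6·13=78, Z6→East 5·6=30, Z7→North 3·19=57, Z8→East 10·19=190. Service 564; fixed 438; total 1002.
{South, East}: service 633 + fixed 413 = 1046
{East}: service 814 + fixed 255 = 1069
{North, South, East, West, Central}: service 334 + fixed 1237 = 1571
No other subset beats 1002.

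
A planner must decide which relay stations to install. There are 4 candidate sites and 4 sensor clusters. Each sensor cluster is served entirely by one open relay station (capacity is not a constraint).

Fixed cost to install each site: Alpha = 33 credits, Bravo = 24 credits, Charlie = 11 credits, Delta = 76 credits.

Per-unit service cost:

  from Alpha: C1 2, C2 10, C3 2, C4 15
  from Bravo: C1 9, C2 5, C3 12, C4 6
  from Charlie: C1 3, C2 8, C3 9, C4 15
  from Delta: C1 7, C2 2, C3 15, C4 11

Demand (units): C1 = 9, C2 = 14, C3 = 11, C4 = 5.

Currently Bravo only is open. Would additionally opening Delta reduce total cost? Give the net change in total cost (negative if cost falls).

Current service cost with {Bravo}: 313.
Adding Delta: each sensor cluster re-picks its cheapest; new service cost 253, saving 60.
Extra fixed cost: 76. Net change = 76 − 60 = 16.
(Totals: 337 → 353.)

No — net change +16 (cost rises by 16).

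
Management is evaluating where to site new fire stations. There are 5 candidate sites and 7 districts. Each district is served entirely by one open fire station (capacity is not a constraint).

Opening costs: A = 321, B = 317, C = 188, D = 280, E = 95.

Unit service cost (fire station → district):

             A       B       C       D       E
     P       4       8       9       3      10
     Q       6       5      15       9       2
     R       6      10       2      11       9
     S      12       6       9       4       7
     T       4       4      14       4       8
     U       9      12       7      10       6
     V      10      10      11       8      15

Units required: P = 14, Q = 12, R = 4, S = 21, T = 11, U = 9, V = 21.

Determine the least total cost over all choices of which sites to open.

For any fixed open set, each district goes to its cheapest open site; total = fixed + service.
{D, E}: P→D 3·14=42, Q→E 2·12=24, R→E 9·4=36, S→D 4·21=84, T→D 4·11=44, U→E 6·9=54, V→D 8·21=168. Service 452; fixed 375; total 827.
{D}: P→D 3·14=42, Q→D 9·12=108, R→D 11·4=44, S→D 4·21=84, T→D 4·11=44, U→D 10·9=90, V→D 8·21=168. Service 580; fixed 280; total 860.
{E}: service 804 + fixed 95 = 899
{A, B, C, D, E}: P→D 3·14=42, Q→E 2·12=24, R→C 2·4=8, S→D 4·21=84, T→A 4·11=44, U→E 6·9=54, V→D 8·21=168. Service 424; fixed 1201; total 1625.
No other subset beats 827.

Minimum total cost: 827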